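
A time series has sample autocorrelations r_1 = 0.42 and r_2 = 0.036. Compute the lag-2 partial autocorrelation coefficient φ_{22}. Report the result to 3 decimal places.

-0.170

φ_{22} = (r_2 − r_1²) / (1 − r_1²)
r_1² = (0.42)² = 0.1764
Numerator = 0.036 − 0.1764 = -0.1404; denominator = 1 − 0.1764 = 0.8236
φ_{22} = -0.1404 / 0.8236 = -0.170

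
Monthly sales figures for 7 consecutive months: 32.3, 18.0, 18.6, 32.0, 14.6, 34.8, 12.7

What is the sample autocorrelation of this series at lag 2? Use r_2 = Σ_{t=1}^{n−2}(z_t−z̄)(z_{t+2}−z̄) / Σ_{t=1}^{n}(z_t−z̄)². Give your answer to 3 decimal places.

Mean z̄ = (32.3 + 18.0 + 18.6 + 32.0 + 14.6 + 34.8 + 12.7)/7 = 23.2857
Σ(z_t−z̄)(z_{t+2}−z̄) = (-42.2384) + (-46.0612) + (40.6988) + (100.3388) + (91.9445) = 144.6824
Denominator Σ(z_t−z̄)² = 527.1686
r_2 = 144.6824 / 527.1686 = 0.274

0.274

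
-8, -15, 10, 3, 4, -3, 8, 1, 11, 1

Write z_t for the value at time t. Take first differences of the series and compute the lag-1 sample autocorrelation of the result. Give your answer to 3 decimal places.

First differences Δz: -7, 25, -7, 1, -7, 11, -7, 10, -10
Mean of differences = 1.0000
Numerator Σ(Δz_t−Δz̄)(Δz_{t+1}−Δz̄) = -715.0000
Denominator Σ(Δz_t−Δz̄)² = 1134.0000
r_1(Δz) = -715.0000 / 1134.0000 = -0.631

-0.631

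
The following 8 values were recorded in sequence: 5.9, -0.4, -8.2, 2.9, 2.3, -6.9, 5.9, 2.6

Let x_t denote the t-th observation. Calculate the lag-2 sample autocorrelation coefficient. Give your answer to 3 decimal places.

-0.435

Mean x̄ = (5.9 − 0.4 − 8.2 + 2.9 + 2.3 − 6.9 + 5.9 + 2.6)/8 = 0.5125
Deviations from mean: 5.3875, -0.9125, -8.7125, 2.3875, 1.7875, -7.4125, 5.3875, 2.0875
Σ(x_t−x̄)(x_{t+2}−x̄) = (-46.9386) + (-2.1786) + (-15.5736) + (-17.6973) + (9.6302) + (-15.4736) = -88.2316
Denominator Σ(x_t−x̄)² = 202.9888
r_2 = -88.2316 / 202.9888 = -0.435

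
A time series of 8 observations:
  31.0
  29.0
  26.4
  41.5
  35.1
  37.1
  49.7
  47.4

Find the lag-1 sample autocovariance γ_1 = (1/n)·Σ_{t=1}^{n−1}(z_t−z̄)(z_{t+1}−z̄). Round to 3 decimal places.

26.271

Mean z̄ = (31.0 + 29.0 + 26.4 + 41.5 + 35.1 + 37.1 + 49.7 + 47.4)/8 = 37.1500
Σ_{t=1}^{7}(z_t−z̄)(z_{t+1}−z̄) = 210.1675
γ_1 = 210.1675 / 8 = 26.271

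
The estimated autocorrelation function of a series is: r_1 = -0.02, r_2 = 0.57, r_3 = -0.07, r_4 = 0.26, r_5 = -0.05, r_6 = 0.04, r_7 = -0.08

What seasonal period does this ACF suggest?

2

The largest autocorrelation is r_2 = 0.57, with a weaker echo at lag 4 (0.26); the remaining lags stay at or below 0.04.
The dominant spike at lag 2 indicates a seasonal period of 2.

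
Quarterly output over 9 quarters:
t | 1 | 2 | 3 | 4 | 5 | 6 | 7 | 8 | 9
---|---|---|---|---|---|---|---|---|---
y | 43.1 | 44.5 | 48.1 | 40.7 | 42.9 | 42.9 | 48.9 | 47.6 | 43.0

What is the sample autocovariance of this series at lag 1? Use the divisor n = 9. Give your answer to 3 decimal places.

Mean ȳ = (43.1 + 44.5 + 48.1 + 40.7 + 42.9 + 42.9 + 48.9 + 47.6 + 43.0)/9 = 44.6333
Σ_{t=1}^{8}(y_t−ȳ)(y_{t+1}−ȳ) = -3.6544
γ_1 = -3.6544 / 9 = -0.406

-0.406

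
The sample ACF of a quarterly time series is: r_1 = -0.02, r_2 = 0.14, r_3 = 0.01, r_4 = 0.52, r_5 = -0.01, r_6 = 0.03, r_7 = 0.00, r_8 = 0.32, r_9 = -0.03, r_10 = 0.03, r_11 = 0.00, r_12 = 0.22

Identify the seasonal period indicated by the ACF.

The largest autocorrelation is r_4 = 0.52, with weaker echoes at lags 8 (0.32) and 12 (0.22); the remaining lags stay at or below 0.14.
The dominant spike at lag 4 indicates a seasonal period of 4.

4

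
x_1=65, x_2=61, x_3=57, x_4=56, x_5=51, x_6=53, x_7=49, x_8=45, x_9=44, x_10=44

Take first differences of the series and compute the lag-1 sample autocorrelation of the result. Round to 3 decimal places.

-0.394

First differences Δx: -4, -4, -1, -5, 2, -4, -4, -1, 0
Mean of differences = -2.3333
Numerator Σ(Δx_t−Δx̄)(Δx_{t+1}−Δx̄) = -18.1111
Denominator Σ(Δx_t−Δx̄)² = 46.0000
r_1(Δx) = -18.1111 / 46.0000 = -0.394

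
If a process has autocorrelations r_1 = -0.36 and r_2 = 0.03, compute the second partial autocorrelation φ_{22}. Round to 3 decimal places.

-0.114

φ_{22} = (r_2 − r_1²) / (1 − r_1²)
r_1² = (-0.36)² = 0.1296
Numerator = 0.03 − 0.1296 = -0.0996; denominator = 1 − 0.1296 = 0.8704
φ_{22} = -0.0996 / 0.8704 = -0.114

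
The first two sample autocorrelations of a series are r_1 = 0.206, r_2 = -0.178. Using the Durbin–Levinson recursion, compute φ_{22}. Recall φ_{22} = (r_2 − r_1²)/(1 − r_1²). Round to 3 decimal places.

-0.230

φ_{22} = (r_2 − r_1²) / (1 − r_1²)
r_1² = (0.206)² = 0.042436
Numerator = -0.178 − 0.0424 = -0.2204; denominator = 1 − 0.0424 = 0.9576
φ_{22} = -0.2204 / 0.9576 = -0.230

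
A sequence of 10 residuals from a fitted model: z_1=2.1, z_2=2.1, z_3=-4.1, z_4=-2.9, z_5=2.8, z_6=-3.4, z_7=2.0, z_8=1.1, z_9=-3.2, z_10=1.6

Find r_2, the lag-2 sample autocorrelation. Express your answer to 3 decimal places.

Mean z̄ = (2.1 + 2.1 − 4.1 − 2.9 + 2.8 − 3.4 + 2.0 + 1.1 − 3.2 + 1.6)/10 = -0.1900
Numerator Σ_{t=1}^{8}(z_t−z̄)(z_{t+2}−z̄) = -20.0272
Denominator Σ(z_t−z̄)² = 71.0890
r_2 = -20.0272 / 71.0890 = -0.282

-0.282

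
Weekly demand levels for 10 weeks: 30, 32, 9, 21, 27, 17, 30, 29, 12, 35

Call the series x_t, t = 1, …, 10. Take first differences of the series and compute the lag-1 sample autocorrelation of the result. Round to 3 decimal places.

First differences Δx: 2, -23, 12, 6, -10, 13, -1, -17, 23
Mean of differences = 0.5556
Numerator Σ(Δx_t−Δx̄)(Δx_{t+1}−Δx̄) = -816.1975
Denominator Σ(Δx_t−Δx̄)² = 1798.2222
r_1(Δx) = -816.1975 / 1798.2222 = -0.454

-0.454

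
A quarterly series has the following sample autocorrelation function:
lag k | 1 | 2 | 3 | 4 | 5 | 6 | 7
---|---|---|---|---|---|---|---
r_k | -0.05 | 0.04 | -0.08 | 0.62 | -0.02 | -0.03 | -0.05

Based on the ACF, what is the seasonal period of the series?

4

The largest autocorrelation is r_4 = 0.62; the remaining lags stay at or below 0.04.
The dominant spike at lag 4 indicates a seasonal period of 4.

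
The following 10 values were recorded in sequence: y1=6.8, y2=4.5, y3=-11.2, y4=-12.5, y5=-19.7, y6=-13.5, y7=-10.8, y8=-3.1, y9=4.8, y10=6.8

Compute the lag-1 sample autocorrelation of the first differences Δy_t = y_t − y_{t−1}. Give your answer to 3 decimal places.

First differences Δy: -2.3, -15.7, -1.3, -7.2, 6.2, 2.7, 7.7, 7.9, 2.0
Mean of differences = 0.0000
Numerator Σ(Δy_t−Δȳ)(Δy_{t+1}−Δȳ) = 135.4000
Denominator Σ(Δy_t−Δȳ)² = 476.7400
r_1(Δy) = 135.4000 / 476.7400 = 0.284

0.284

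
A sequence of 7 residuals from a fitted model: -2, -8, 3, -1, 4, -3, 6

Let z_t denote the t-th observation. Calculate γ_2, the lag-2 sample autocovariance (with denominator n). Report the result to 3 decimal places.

Mean z̄ = (-2 − 8 + 3 − 1 + 4 − 3 + 6)/7 = -0.1429
Deviations: -1.8571, -7.8571, 3.1429, -0.8571, 4.1429, -2.8571, 6.1429
Σ_{t=1}^{5}(z_t−z̄)(z_{t+2}−z̄) = 41.8163
γ_2 = 41.8163 / 7 = 5.974

5.974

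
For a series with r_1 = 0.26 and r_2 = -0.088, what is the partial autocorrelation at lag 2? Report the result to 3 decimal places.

φ_{22} = (r_2 − r_1²) / (1 − r_1²)
r_1² = (0.26)² = 0.0676
Numerator = -0.088 − 0.0676 = -0.1556; denominator = 1 − 0.0676 = 0.9324
φ_{22} = -0.1556 / 0.9324 = -0.167

-0.167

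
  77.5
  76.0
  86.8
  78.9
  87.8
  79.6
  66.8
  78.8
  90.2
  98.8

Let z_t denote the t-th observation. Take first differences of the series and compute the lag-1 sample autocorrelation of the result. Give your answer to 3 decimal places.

-0.124

First differences Δz: -1.5, 10.8, -7.9, 8.9, -8.2, -12.8, 12.0, 11.4, 8.6
Mean of differences = 2.3667
Numerator Σ(Δz_t−Δz̄)(Δz_{t+1}−Δz̄) = -97.8178
Denominator Σ(Δz_t−Δz̄)² = 789.1000
r_1(Δz) = -97.8178 / 789.1000 = -0.124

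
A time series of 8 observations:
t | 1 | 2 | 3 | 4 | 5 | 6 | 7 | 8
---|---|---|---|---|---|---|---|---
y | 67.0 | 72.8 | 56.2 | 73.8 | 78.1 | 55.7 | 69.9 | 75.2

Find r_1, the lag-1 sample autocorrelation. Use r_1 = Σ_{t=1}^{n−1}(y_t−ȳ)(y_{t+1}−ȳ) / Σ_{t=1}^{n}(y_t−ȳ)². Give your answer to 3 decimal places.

Mean ȳ = (67.0 + 72.8 + 56.2 + 73.8 + 78.1 + 55.7 + 69.9 + 75.2)/8 = 68.5875
Deviations from mean: -1.5875, 4.2125, -12.3875, 5.2125, 9.5125, -12.8875, 1.3125, 6.6125
Σ(y_t−ȳ)(y_{t+1}−ȳ) = (-6.6873) + (-52.1823) + (-64.5698) + (49.5839) + (-122.5923) + (-16.9148) + (8.6789) = -204.6839
Denominator Σ(y_t−ȳ)² = 502.9088
r_1 = -204.6839 / 502.9088 = -0.407

-0.407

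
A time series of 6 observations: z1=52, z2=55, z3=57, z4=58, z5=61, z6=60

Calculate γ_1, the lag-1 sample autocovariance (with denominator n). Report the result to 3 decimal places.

4.245

Mean z̄ = (52 + 55 + 57 + 58 + 61 + 60)/6 = 57.1667
Σ_{t=1}^{5}(z_t−z̄)(z_{t+1}−z̄) = 25.4722
γ_1 = 25.4722 / 6 = 4.245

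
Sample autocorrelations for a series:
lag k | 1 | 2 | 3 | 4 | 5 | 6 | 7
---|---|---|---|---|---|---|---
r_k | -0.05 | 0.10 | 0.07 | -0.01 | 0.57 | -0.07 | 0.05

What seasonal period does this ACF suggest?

5

The largest autocorrelation is r_5 = 0.57; the remaining lags stay at or below 0.10.
The dominant spike at lag 5 indicates a seasonal period of 5.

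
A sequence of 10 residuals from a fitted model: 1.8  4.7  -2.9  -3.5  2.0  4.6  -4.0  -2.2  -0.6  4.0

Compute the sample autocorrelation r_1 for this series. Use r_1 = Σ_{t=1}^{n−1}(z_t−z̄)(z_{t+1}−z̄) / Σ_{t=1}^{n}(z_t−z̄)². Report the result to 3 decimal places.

Mean z̄ = (1.8 + 4.7 − 2.9 − 3.5 + 2.0 + 4.6 − 4.0 − 2.2 − 0.6 + 4.0)/10 = 0.3900
Numerator Σ_{t=1}^{9}(z_t−z̄)(z_{t+1}−z̄) = -2.9111
Denominator Σ(z_t−z̄)² = 106.8290
r_1 = -2.9111 / 106.8290 = -0.027

-0.027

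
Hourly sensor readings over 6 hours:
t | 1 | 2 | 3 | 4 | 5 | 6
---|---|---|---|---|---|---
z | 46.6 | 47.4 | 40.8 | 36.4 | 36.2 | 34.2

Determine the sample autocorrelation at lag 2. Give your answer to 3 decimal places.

Mean z̄ = (46.6 + 47.4 + 40.8 + 36.4 + 36.2 + 34.2)/6 = 40.2667
Deviations from mean: 6.3333, 7.1333, 0.5333, -3.8667, -4.0667, -6.0667
Σ(z_t−z̄)(z_{t+2}−z̄) = (3.3778) + (-27.5822) + (-2.1689) + (23.4578) = -2.9156
Denominator Σ(z_t−z̄)² = 159.5733
r_2 = -2.9156 / 159.5733 = -0.018

-0.018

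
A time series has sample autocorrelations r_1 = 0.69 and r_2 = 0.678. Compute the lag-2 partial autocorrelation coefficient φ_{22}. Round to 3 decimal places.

φ_{22} = (r_2 − r_1²) / (1 − r_1²)
r_1² = (0.69)² = 0.4761
Numerator = 0.678 − 0.4761 = 0.2019; denominator = 1 − 0.4761 = 0.5239
φ_{22} = 0.2019 / 0.5239 = 0.385

0.385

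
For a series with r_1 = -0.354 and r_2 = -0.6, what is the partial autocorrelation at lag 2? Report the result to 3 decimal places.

φ_{22} = (r_2 − r_1²) / (1 − r_1²)
r_1² = (-0.354)² = 0.125316
Numerator = -0.6 − 0.1253 = -0.7253; denominator = 1 − 0.1253 = 0.8747
φ_{22} = -0.7253 / 0.8747 = -0.829

-0.829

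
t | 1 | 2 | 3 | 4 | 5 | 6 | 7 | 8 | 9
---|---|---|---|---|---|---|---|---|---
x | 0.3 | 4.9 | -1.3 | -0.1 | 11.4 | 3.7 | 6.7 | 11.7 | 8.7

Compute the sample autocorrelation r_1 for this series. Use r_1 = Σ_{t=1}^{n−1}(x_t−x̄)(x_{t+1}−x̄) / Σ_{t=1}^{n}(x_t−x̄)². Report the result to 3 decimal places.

Mean x̄ = (0.3 + 4.9 − 1.3 − 0.1 + 11.4 + 3.7 + 6.7 + 11.7 + 8.7)/9 = 5.1111
Numerator Σ_{t=1}^{8}(x_t−x̄)(x_{t+1}−x̄) = 26.0054
Denominator Σ(x_t−x̄)² = 191.8089
r_1 = 26.0054 / 191.8089 = 0.136

0.136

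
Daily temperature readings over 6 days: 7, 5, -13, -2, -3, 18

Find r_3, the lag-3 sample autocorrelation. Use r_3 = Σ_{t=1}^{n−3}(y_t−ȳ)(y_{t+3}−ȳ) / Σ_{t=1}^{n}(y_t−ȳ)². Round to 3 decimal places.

Mean ȳ = (7 + 5 − 13 − 2 − 3 + 18)/6 = 2.0000
Deviations from mean: 5.0000, 3.0000, -15.0000, -4.0000, -5.0000, 16.0000
Numerator Σ_{t=1}^{3}(y_t−ȳ)(y_{t+3}−ȳ) = -275.0000
Denominator Σ(y_t−ȳ)² = 556.0000
r_3 = -275.0000 / 556.0000 = -0.495

-0.495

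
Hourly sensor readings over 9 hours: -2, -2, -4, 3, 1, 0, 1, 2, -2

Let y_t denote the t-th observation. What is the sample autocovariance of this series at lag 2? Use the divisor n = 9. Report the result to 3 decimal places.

Mean ȳ = (-2 − 2 − 4 + 3 + 1 + 0 + 1 + 2 − 2)/9 = -0.3333
Σ_{t=1}^{7}(y_t−ȳ)(y_{t+2}−ȳ) = -2.8889
γ_2 = -2.8889 / 9 = -0.321

-0.321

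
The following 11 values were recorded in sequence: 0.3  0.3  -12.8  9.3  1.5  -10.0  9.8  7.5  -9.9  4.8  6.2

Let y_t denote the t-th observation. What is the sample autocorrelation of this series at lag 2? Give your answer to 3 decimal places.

-0.445

Mean ȳ = (0.3 + 0.3 − 12.8 + 9.3 + 1.5 − 10.0 + 9.8 + 7.5 − 9.9 + 4.8 + 6.2)/11 = 0.6364
Numerator Σ_{t=1}^{9}(y_t−ȳ)(y_{t+2}−ȳ) = -293.8326
Denominator Σ(y_t−ȳ)² = 660.0855
r_2 = -293.8326 / 660.0855 = -0.445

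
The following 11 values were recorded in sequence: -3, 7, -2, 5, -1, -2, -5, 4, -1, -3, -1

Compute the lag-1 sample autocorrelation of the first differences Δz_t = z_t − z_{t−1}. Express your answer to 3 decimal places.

First differences Δz: 10, -9, 7, -6, -1, -3, 9, -5, -2, 2
Mean of differences = 0.2000
Numerator Σ(Δz_t−Δz̄)(Δz_{t+1}−Δz̄) = -250.0400
Denominator Σ(Δz_t−Δz̄)² = 389.6000
r_1(Δz) = -250.0400 / 389.6000 = -0.642

-0.642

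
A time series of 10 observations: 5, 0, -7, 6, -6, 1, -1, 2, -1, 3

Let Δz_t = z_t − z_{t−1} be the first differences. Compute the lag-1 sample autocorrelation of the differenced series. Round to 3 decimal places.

-0.712

First differences Δz: -5, -7, 13, -12, 7, -2, 3, -3, 4
Mean of differences = -0.2222
Numerator Σ(Δz_t−Δz̄)(Δz_{t+1}−Δz̄) = -337.2716
Denominator Σ(Δz_t−Δz̄)² = 473.5556
r_1(Δz) = -337.2716 / 473.5556 = -0.712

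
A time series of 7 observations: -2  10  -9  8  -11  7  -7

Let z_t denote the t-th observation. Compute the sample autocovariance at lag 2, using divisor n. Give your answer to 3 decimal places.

Mean z̄ = (-2 + 10 − 9 + 8 − 11 + 7 − 7)/7 = -0.5714
Σ_{t=1}^{5}(z_t−z̄)(z_{t+2}−z̄) = 322.4898
γ_2 = 322.4898 / 7 = 46.070

46.070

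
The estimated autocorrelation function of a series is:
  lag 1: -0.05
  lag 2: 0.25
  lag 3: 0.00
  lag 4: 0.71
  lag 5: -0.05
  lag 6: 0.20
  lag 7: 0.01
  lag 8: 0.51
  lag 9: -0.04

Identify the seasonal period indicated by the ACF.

The largest autocorrelation is r_4 = 0.71, with a weaker echo at lag 8 (0.51); the remaining lags stay at or below 0.25.
The dominant spike at lag 4 indicates a seasonal period of 4.

4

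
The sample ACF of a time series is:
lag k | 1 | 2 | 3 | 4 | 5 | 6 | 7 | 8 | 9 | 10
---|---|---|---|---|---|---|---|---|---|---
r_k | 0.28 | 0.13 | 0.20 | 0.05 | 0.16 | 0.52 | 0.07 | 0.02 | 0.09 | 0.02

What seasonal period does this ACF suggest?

The largest autocorrelation is r_6 = 0.52; the remaining lags stay at or below 0.28. The elevated value at lag 1 (0.28), dropping to 0.13 at lag 2, reflects decaying short-term dependence rather than seasonality.
The dominant spike at lag 6 indicates a seasonal period of 6.

6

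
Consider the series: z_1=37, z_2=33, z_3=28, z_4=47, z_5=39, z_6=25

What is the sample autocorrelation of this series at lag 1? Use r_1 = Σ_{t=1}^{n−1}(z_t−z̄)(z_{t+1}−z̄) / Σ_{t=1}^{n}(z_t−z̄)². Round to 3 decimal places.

Mean z̄ = (37 + 33 + 28 + 47 + 39 + 25)/6 = 34.8333
Deviations from mean: 2.1667, -1.8333, -6.8333, 12.1667, 4.1667, -9.8333
Numerator Σ_{t=1}^{5}(z_t−z̄)(z_{t+1}−z̄) = -64.8611
Denominator Σ(z_t−z̄)² = 316.8333
r_1 = -64.8611 / 316.8333 = -0.205

-0.205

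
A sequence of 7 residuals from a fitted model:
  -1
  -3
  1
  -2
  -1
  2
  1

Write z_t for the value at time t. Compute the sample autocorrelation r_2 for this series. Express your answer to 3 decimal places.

Mean z̄ = (-1 − 3 + 1 − 2 − 1 + 2 + 1)/7 = -0.4286
Deviations from mean: -0.5714, -2.5714, 1.4286, -1.5714, -0.5714, 2.4286, 1.4286
Σ(z_t−z̄)(z_{t+2}−z̄) = (-0.8163) + (4.0408) + (-0.8163) + (-3.8163) + (-0.8163) = -2.2245
Denominator Σ(z_t−z̄)² = 19.7143
r_2 = -2.2245 / 19.7143 = -0.113

-0.113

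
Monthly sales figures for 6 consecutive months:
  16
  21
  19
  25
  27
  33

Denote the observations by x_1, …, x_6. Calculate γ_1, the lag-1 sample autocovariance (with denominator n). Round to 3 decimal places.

Mean x̄ = (16 + 21 + 19 + 25 + 27 + 33)/6 = 23.5000
Σ_{t=1}^{5}(x_t−x̄)(x_{t+1}−x̄) = 61.7500
γ_1 = 61.7500 / 6 = 10.292

10.292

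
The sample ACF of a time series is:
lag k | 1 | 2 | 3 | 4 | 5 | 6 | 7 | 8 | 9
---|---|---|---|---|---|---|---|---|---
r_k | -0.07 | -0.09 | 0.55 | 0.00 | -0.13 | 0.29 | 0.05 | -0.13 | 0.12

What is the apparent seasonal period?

The largest autocorrelation is r_3 = 0.55, with a weaker echo at lag 6 (0.29); the remaining lags stay at or below 0.12.
The dominant spike at lag 3 indicates a seasonal period of 3.

3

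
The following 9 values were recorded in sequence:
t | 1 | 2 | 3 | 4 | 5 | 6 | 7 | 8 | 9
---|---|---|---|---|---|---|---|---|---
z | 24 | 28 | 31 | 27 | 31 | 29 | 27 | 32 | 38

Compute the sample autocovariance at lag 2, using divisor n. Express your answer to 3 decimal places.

Mean z̄ = (24 + 28 + 31 + 27 + 31 + 29 + 27 + 32 + 38)/9 = 29.6667
Σ_{t=1}^{7}(z_t−z̄)(z_{t+2}−z̄) = -26.8889
γ_2 = -26.8889 / 9 = -2.988

-2.988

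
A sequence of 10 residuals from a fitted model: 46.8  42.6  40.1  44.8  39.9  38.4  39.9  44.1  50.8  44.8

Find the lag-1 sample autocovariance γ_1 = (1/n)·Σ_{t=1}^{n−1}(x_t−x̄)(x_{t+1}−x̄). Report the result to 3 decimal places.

3.727

Mean x̄ = (46.8 + 42.6 + 40.1 + 44.8 + 39.9 + 38.4 + 39.9 + 44.1 + 50.8 + 44.8)/10 = 43.2200
Σ_{t=1}^{9}(x_t−x̄)(x_{t+1}−x̄) = 37.2696
γ_1 = 37.2696 / 10 = 3.727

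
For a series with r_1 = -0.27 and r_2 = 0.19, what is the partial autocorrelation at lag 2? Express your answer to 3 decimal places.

φ_{22} = (r_2 − r_1²) / (1 − r_1²)
r_1² = (-0.27)² = 0.0729
Numerator = 0.19 − 0.0729 = 0.1171; denominator = 1 − 0.0729 = 0.9271
φ_{22} = 0.1171 / 0.9271 = 0.126

0.126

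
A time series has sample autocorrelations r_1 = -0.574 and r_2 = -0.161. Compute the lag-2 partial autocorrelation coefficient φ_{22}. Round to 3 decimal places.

φ_{22} = (r_2 − r_1²) / (1 − r_1²)
r_1² = (-0.574)² = 0.329476
Numerator = -0.161 − 0.3295 = -0.4905; denominator = 1 − 0.3295 = 0.6705
φ_{22} = -0.4905 / 0.6705 = -0.731

-0.731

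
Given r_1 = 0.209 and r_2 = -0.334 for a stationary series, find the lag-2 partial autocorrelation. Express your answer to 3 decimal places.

φ_{22} = (r_2 − r_1²) / (1 − r_1²)
r_1² = (0.209)² = 0.043681
Numerator = -0.334 − 0.0437 = -0.3777; denominator = 1 − 0.0437 = 0.9563
φ_{22} = -0.3777 / 0.9563 = -0.395

-0.395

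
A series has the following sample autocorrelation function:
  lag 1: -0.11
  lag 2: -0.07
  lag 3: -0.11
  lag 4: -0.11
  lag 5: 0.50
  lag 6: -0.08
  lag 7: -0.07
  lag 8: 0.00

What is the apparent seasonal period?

5

The largest autocorrelation is r_5 = 0.50; the remaining lags stay at or below 0.00.
The dominant spike at lag 5 indicates a seasonal period of 5.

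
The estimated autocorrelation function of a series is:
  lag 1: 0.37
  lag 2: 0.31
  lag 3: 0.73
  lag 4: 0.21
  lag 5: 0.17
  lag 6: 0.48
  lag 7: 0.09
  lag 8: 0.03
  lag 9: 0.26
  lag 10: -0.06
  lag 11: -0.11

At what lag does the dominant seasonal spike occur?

The largest autocorrelation is r_3 = 0.73, with a weaker echo at lag 6 (0.48); the remaining lags stay at or below 0.37. The elevated value at lag 1 (0.37), dropping to 0.31 at lag 2, reflects decaying short-term dependence rather than seasonality.
The dominant spike at lag 3 indicates a seasonal period of 3.

3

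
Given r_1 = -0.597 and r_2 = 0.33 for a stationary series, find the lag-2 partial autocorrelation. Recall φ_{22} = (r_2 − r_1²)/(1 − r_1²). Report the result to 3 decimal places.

-0.041

φ_{22} = (r_2 − r_1²) / (1 − r_1²)
r_1² = (-0.597)² = 0.356409
Numerator = 0.33 − 0.3564 = -0.0264; denominator = 1 − 0.3564 = 0.6436
φ_{22} = -0.0264 / 0.6436 = -0.041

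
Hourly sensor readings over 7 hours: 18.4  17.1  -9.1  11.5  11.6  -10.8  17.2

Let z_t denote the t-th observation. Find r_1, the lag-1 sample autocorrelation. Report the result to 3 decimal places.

-0.369

Mean z̄ = (18.4 + 17.1 − 9.1 + 11.5 + 11.6 − 10.8 + 17.2)/7 = 7.9857
Deviations from mean: 10.4143, 9.1143, -17.0857, 3.5143, 3.6143, -18.7857, 9.2143
Numerator Σ_{t=1}^{6}(z_t−z̄)(z_{t+1}−z̄) = -349.1416
Denominator Σ(z_t−z̄)² = 946.6686
r_1 = -349.1416 / 946.6686 = -0.369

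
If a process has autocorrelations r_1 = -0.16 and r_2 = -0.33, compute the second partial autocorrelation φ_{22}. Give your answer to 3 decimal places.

-0.365

φ_{22} = (r_2 − r_1²) / (1 − r_1²)
r_1² = (-0.16)² = 0.0256
Numerator = -0.33 − 0.0256 = -0.3556; denominator = 1 − 0.0256 = 0.9744
φ_{22} = -0.3556 / 0.9744 = -0.365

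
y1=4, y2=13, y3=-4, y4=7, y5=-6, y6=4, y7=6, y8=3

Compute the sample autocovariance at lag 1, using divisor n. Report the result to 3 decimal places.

Mean ȳ = (4 + 13 − 4 + 7 − 6 + 4 + 6 + 3)/8 = 3.3750
Σ_{t=1}^{7}(y_t−ȳ)(y_{t+1}−ȳ) = -130.8906
γ_1 = -130.8906 / 8 = -16.361

-16.361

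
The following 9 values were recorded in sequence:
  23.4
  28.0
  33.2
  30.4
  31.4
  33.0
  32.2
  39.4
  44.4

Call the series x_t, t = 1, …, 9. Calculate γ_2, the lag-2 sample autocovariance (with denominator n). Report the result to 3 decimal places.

0.223

Mean x̄ = (23.4 + 28.0 + 33.2 + 30.4 + 31.4 + 33.0 + 32.2 + 39.4 + 44.4)/9 = 32.8222
Σ_{t=1}^{7}(x_t−x̄)(x_{t+2}−x̄) = 2.0035
γ_2 = 2.0035 / 9 = 0.223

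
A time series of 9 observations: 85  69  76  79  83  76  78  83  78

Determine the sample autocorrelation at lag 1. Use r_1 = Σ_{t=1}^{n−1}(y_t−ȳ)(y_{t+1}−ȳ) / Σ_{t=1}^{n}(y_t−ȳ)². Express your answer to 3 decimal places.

-0.275

Mean ȳ = (85 + 69 + 76 + 79 + 83 + 76 + 78 + 83 + 78)/9 = 78.5556
Numerator Σ_{t=1}^{8}(y_t−ȳ)(y_{t+1}−ȳ) = -51.1975
Denominator Σ(y_t−ȳ)² = 186.2222
r_1 = -51.1975 / 186.2222 = -0.275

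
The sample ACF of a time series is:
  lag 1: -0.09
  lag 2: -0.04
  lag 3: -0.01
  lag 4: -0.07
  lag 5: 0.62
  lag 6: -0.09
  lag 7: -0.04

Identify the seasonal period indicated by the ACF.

5

The largest autocorrelation is r_5 = 0.62; the remaining lags stay at or below -0.01.
The dominant spike at lag 5 indicates a seasonal period of 5.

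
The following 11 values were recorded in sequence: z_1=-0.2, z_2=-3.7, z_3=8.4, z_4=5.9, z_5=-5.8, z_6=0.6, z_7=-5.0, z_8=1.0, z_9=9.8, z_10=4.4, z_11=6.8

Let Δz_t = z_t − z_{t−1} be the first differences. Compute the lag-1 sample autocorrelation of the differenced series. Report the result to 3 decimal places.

-0.389

First differences Δz: -3.5, 12.1, -2.5, -11.7, 6.4, -5.6, 6.0, 8.8, -5.4, 2.4
Mean of differences = 0.7000
Numerator Σ(Δz_t−Δz̄)(Δz_{t+1}−Δz̄) = -201.5100
Denominator Σ(Δz_t−Δz̄)² = 517.5800
r_1(Δz) = -201.5100 / 517.5800 = -0.389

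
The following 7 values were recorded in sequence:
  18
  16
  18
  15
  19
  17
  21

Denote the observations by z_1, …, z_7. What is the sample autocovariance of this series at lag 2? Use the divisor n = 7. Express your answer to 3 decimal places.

Mean z̄ = (18 + 16 + 18 + 15 + 19 + 17 + 21)/7 = 17.7143
Deviations: 0.2857, -1.7143, 0.2857, -2.7143, 1.2857, -0.7143, 3.2857
Σ_{t=1}^{5}(z_t−z̄)(z_{t+2}−z̄) = 11.2653
γ_2 = 11.2653 / 7 = 1.609

1.609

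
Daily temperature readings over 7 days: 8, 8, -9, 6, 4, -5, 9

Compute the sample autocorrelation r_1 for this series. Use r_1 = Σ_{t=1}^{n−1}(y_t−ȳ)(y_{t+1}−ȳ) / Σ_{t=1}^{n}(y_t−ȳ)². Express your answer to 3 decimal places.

-0.408

Mean ȳ = (8 + 8 − 9 + 6 + 4 − 5 + 9)/7 = 3.0000
Deviations from mean: 5.0000, 5.0000, -12.0000, 3.0000, 1.0000, -8.0000, 6.0000
Σ(y_t−ȳ)(y_{t+1}−ȳ) = (25.0000) + (-60.0000) + (-36.0000) + (3.0000) + (-8.0000) + (-48.0000) = -124.0000
Denominator Σ(y_t−ȳ)² = 304.0000
r_1 = -124.0000 / 304.0000 = -0.408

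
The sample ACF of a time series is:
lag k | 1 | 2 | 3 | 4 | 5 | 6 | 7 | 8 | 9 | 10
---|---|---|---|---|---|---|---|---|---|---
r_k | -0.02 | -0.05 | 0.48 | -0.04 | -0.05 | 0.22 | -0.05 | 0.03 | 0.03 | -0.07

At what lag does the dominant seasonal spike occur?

The largest autocorrelation is r_3 = 0.48, with a weaker echo at lag 6 (0.22); the remaining lags stay at or below 0.03.
The dominant spike at lag 3 indicates a seasonal period of 3.

3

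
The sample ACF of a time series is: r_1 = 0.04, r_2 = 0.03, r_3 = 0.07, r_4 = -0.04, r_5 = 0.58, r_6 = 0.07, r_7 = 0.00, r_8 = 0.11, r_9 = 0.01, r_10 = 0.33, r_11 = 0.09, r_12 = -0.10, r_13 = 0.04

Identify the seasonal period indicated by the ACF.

The largest autocorrelation is r_5 = 0.58, with a weaker echo at lag 10 (0.33); the remaining lags stay at or below 0.11.
The dominant spike at lag 5 indicates a seasonal period of 5.

5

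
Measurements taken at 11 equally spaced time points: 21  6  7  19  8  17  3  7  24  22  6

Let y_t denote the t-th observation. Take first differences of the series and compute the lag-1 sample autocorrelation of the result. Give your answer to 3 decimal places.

-0.250

First differences Δy: -15, 1, 12, -11, 9, -14, 4, 17, -2, -16
Mean of differences = -1.5000
Numerator Σ(Δy_t−Δȳ)(Δy_{t+1}−Δȳ) = -328.2500
Denominator Σ(Δy_t−Δȳ)² = 1310.5000
r_1(Δy) = -328.2500 / 1310.5000 = -0.250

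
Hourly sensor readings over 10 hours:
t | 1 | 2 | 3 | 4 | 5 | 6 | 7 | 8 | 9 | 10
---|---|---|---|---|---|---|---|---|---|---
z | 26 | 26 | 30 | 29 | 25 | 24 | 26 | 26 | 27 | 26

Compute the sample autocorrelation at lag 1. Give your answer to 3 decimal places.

Mean z̄ = (26 + 26 + 30 + 29 + 25 + 24 + 26 + 26 + 27 + 26)/10 = 26.5000
Numerator Σ_{t=1}^{9}(z_t−z̄)(z_{t+1}−z̄) = 8.2500
Denominator Σ(z_t−z̄)² = 28.5000
r_1 = 8.2500 / 28.5000 = 0.289

0.289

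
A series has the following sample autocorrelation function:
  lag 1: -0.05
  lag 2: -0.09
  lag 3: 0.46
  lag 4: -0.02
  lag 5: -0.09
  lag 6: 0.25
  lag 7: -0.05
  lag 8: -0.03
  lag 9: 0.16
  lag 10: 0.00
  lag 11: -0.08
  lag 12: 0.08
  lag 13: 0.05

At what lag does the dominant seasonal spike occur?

3

The largest autocorrelation is r_3 = 0.46, with weaker echoes at lags 6 (0.25) and 9 (0.16); the remaining lags stay at or below 0.08.
The dominant spike at lag 3 indicates a seasonal period of 3.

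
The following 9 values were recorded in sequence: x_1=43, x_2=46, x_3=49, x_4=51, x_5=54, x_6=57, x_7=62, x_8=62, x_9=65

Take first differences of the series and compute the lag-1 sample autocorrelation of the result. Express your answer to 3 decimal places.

First differences Δx: 3, 3, 2, 3, 3, 5, 0, 3
Mean of differences = 2.7500
Numerator Σ(Δx_t−Δx̄)(Δx_{t+1}−Δx̄) = -6.5625
Denominator Σ(Δx_t−Δx̄)² = 13.5000
r_1(Δx) = -6.5625 / 13.5000 = -0.486

-0.486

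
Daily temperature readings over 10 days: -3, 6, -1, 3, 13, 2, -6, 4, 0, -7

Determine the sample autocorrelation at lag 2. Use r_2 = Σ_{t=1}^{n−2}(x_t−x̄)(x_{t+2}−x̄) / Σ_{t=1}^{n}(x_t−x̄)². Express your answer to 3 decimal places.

-0.325

Mean x̄ = (-3 + 6 − 1 + 3 + 13 + 2 − 6 + 4 + 0 − 7)/10 = 1.1000
Numerator Σ_{t=1}^{8}(x_t−x̄)(x_{t+2}−x̄) = -102.9200
Denominator Σ(x_t−x̄)² = 316.9000
r_2 = -102.9200 / 316.9000 = -0.325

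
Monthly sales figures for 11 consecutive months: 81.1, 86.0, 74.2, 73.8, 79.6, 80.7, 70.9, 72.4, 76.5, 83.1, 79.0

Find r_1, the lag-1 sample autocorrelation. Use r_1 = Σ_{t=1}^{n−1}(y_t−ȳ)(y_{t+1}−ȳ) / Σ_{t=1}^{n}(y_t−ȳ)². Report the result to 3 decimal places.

Mean ȳ = (81.1 + 86.0 + 74.2 + 73.8 + 79.6 + 80.7 + 70.9 + 72.4 + 76.5 + 83.1 + 79.0)/11 = 77.9364
Numerator Σ_{t=1}^{10}(y_t−ȳ)(y_{t+1}−ȳ) = 34.0905
Denominator Σ(y_t−ȳ)² = 226.5255
r_1 = 34.0905 / 226.5255 = 0.150

0.150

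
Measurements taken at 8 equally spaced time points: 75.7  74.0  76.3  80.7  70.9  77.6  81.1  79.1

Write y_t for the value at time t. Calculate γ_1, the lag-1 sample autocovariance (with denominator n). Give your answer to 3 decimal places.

Mean ȳ = (75.7 + 74.0 + 76.3 + 80.7 + 70.9 + 77.6 + 81.1 + 79.1)/8 = 76.9250
Deviations: -1.2250, -2.9250, -0.6250, 3.7750, -6.0250, 0.6750, 4.1750, 2.1750
Σ_{t=1}^{7}(y_t−ȳ)(y_{t+1}−ȳ) = -11.8606
γ_1 = -11.8606 / 8 = -1.483

-1.483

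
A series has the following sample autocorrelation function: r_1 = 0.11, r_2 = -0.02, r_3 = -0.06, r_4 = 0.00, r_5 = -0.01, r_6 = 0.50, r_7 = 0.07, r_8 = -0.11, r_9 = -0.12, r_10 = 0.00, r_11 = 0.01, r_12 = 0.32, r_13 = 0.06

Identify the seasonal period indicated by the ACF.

The largest autocorrelation is r_6 = 0.50, with a weaker echo at lag 12 (0.32); the remaining lags stay at or below 0.11.
The dominant spike at lag 6 indicates a seasonal period of 6.

6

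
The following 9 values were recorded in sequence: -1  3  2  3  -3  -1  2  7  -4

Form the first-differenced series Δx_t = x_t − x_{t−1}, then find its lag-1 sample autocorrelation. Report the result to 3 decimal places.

-0.263

First differences Δx: 4, -1, 1, -6, 2, 3, 5, -11
Mean of differences = -0.3750
Numerator Σ(Δx_t−Δx̄)(Δx_{t+1}−Δx̄) = -55.6406
Denominator Σ(Δx_t−Δx̄)² = 211.8750
r_1(Δx) = -55.6406 / 211.8750 = -0.263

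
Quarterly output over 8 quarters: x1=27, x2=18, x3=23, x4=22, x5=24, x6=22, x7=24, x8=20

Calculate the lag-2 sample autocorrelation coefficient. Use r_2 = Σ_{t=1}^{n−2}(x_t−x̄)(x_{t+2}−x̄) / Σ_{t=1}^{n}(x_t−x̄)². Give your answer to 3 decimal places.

0.173

Mean x̄ = (27 + 18 + 23 + 22 + 24 + 22 + 24 + 20)/8 = 22.5000
Deviations from mean: 4.5000, -4.5000, 0.5000, -0.5000, 1.5000, -0.5000, 1.5000, -2.5000
Numerator Σ_{t=1}^{6}(x_t−x̄)(x_{t+2}−x̄) = 9.0000
Denominator Σ(x_t−x̄)² = 52.0000
r_2 = 9.0000 / 52.0000 = 0.173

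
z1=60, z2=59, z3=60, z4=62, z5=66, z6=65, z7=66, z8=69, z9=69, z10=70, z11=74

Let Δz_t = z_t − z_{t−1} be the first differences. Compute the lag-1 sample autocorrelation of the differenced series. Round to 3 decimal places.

First differences Δz: -1, 1, 2, 4, -1, 1, 3, 0, 1, 4
Mean of differences = 1.4000
Numerator Σ(Δz_t−Δz̄)(Δz_{t+1}−Δz̄) = -6.3600
Denominator Σ(Δz_t−Δz̄)² = 30.4000
r_1(Δz) = -6.3600 / 30.4000 = -0.209

-0.209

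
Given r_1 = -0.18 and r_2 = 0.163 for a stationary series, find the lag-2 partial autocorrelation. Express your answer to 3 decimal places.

φ_{22} = (r_2 − r_1²) / (1 − r_1²)
r_1² = (-0.18)² = 0.0324
Numerator = 0.163 − 0.0324 = 0.1306; denominator = 1 − 0.0324 = 0.9676
φ_{22} = 0.1306 / 0.9676 = 0.135

0.135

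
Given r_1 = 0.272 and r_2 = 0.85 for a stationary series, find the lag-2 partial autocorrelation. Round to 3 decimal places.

0.838

φ_{22} = (r_2 − r_1²) / (1 − r_1²)
r_1² = (0.272)² = 0.073984
Numerator = 0.85 − 0.0740 = 0.7760; denominator = 1 − 0.0740 = 0.9260
φ_{22} = 0.7760 / 0.9260 = 0.838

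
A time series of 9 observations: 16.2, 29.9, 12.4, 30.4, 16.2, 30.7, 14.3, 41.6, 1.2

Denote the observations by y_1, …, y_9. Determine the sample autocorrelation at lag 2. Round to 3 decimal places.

Mean ȳ = (16.2 + 29.9 + 12.4 + 30.4 + 16.2 + 30.7 + 14.3 + 41.6 + 1.2)/9 = 21.4333
Numerator Σ_{t=1}^{7}(y_t−ȳ)(y_{t+2}−ȳ) = 622.0978
Denominator Σ(y_t−ȳ)² = 1241.3000
r_2 = 622.0978 / 1241.3000 = 0.501

0.501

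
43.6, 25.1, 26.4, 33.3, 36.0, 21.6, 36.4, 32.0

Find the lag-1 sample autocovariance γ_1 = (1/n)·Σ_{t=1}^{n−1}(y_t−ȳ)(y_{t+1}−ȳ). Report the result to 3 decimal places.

-16.690

Mean ȳ = (43.6 + 25.1 + 26.4 + 33.3 + 36.0 + 21.6 + 36.4 + 32.0)/8 = 31.8000
Deviations: 11.8000, -6.7000, -5.4000, 1.5000, 4.2000, -10.2000, 4.6000, 0.2000
Σ_{t=1}^{7}(y_t−ȳ)(y_{t+1}−ȳ) = -133.5200
γ_1 = -133.5200 / 8 = -16.690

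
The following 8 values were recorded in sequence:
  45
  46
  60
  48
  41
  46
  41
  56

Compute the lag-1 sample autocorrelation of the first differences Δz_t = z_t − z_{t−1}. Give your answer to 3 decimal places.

First differences Δz: 1, 14, -12, -7, 5, -5, 15
Mean of differences = 1.5714
Numerator Σ(Δz_t−Δz̄)(Δz_{t+1}−Δz̄) = -199.6122
Denominator Σ(Δz_t−Δz̄)² = 647.7143
r_1(Δz) = -199.6122 / 647.7143 = -0.308

-0.308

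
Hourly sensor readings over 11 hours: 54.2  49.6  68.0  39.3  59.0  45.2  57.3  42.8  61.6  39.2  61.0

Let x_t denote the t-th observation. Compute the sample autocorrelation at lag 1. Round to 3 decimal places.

-0.816

Mean x̄ = (54.2 + 49.6 + 68.0 + 39.3 + 59.0 + 45.2 + 57.3 + 42.8 + 61.6 + 39.2 + 61.0)/11 = 52.4727
Numerator Σ_{t=1}^{10}(x_t−x̄)(x_{t+1}−x̄) = -791.9671
Denominator Σ(x_t−x̄)² = 970.4018
r_1 = -791.9671 / 970.4018 = -0.816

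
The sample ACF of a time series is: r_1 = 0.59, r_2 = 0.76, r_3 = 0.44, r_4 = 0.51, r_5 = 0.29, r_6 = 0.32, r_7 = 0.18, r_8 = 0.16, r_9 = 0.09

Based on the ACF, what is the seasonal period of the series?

2

The largest autocorrelation is r_2 = 0.76; the remaining lags stay at or below 0.59.
The dominant spike at lag 2 indicates a seasonal period of 2.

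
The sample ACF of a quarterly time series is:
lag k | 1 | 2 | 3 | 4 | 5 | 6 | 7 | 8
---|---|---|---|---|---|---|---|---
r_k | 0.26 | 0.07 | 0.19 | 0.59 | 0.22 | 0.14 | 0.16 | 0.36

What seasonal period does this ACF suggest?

4

The largest autocorrelation is r_4 = 0.59, with a weaker echo at lag 8 (0.36); the remaining lags stay at or below 0.26. The elevated value at lag 1 (0.26), dropping to 0.07 at lag 2, reflects decaying short-term dependence rather than seasonality.
The dominant spike at lag 4 indicates a seasonal period of 4.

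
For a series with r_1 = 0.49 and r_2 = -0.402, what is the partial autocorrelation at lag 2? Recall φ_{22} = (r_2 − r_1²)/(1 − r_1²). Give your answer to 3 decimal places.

-0.845

φ_{22} = (r_2 − r_1²) / (1 − r_1²)
r_1² = (0.49)² = 0.2401
Numerator = -0.402 − 0.2401 = -0.6421; denominator = 1 − 0.2401 = 0.7599
φ_{22} = -0.6421 / 0.7599 = -0.845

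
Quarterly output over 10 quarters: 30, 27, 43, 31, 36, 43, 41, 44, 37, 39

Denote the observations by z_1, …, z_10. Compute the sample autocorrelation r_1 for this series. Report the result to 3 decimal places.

Mean z̄ = (30 + 27 + 43 + 31 + 36 + 43 + 41 + 44 + 37 + 39)/10 = 37.1000
Numerator Σ_{t=1}^{9}(z_t−z̄)(z_{t+1}−z̄) = 25.3900
Denominator Σ(z_t−z̄)² = 326.9000
r_1 = 25.3900 / 326.9000 = 0.078

0.078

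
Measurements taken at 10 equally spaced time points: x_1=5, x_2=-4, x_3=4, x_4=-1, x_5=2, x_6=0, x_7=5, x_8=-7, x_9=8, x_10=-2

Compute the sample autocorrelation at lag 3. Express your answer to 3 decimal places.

Mean x̄ = (5 − 4 + 4 − 1 + 2 + 0 + 5 − 7 + 8 − 2)/10 = 1.0000
Numerator Σ_{t=1}^{7}(x_t−x̄)(x_{t+3}−x̄) = -51.0000
Denominator Σ(x_t−x̄)² = 194.0000
r_3 = -51.0000 / 194.0000 = -0.263

-0.263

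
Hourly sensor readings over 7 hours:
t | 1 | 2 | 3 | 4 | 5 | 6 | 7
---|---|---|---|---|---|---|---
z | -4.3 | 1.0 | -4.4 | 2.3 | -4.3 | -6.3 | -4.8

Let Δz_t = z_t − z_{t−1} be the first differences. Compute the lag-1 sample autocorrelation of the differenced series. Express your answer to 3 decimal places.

-0.655

First differences Δz: 5.3, -5.4, 6.7, -6.6, -2.0, 1.5
Mean of differences = -0.0833
Numerator Σ(Δz_t−Δz̄)(Δz_{t+1}−Δz̄) = -99.4353
Denominator Σ(Δz_t−Δz̄)² = 151.9083
r_1(Δz) = -99.4353 / 151.9083 = -0.655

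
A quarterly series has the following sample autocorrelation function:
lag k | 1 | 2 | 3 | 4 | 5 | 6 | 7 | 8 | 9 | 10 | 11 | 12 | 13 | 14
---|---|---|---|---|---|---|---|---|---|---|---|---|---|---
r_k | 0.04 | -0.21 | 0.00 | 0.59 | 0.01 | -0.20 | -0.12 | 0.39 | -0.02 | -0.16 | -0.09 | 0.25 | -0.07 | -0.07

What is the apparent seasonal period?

The largest autocorrelation is r_4 = 0.59, with weaker echoes at lags 8 (0.39) and 12 (0.25); the remaining lags stay at or below 0.04.
The dominant spike at lag 4 indicates a seasonal period of 4.

4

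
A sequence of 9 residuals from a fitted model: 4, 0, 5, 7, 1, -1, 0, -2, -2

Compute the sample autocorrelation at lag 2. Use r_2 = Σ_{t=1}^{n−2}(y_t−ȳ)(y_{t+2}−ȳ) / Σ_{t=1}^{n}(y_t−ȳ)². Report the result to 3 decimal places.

Mean ȳ = (4 + 0 + 5 + 7 + 1 − 1 + 0 − 2 − 2)/9 = 1.3333
Numerator Σ_{t=1}^{7}(y_t−ȳ)(y_{t+2}−ȳ) = 0.4444
Denominator Σ(y_t−ȳ)² = 84.0000
r_2 = 0.4444 / 84.0000 = 0.005

0.005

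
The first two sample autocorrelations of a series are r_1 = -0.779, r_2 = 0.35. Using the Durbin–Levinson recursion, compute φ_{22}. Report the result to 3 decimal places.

-0.653

φ_{22} = (r_2 − r_1²) / (1 − r_1²)
r_1² = (-0.779)² = 0.606841
Numerator = 0.35 − 0.6068 = -0.2568; denominator = 1 − 0.6068 = 0.3932
φ_{22} = -0.2568 / 0.3932 = -0.653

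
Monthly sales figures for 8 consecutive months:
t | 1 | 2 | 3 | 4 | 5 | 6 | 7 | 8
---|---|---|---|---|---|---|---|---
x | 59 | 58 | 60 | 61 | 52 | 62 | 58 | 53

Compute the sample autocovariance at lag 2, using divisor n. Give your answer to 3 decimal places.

Mean x̄ = (59 + 58 + 60 + 61 + 52 + 62 + 58 + 53)/8 = 57.8750
Deviations: 1.1250, 0.1250, 2.1250, 3.1250, -5.8750, 4.1250, 0.1250, -4.8750
Σ_{t=1}^{6}(x_t−x̄)(x_{t+2}−x̄) = -17.6563
γ_2 = -17.6563 / 8 = -2.207

-2.207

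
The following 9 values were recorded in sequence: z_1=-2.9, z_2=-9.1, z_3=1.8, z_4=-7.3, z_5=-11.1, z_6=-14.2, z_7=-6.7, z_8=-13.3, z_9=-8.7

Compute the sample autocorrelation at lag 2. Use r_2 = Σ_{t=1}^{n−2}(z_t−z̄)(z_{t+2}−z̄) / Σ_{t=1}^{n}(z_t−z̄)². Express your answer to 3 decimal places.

Mean z̄ = (-2.9 − 9.1 + 1.8 − 7.3 − 11.1 − 14.2 − 6.7 − 13.3 − 8.7)/9 = -7.9444
Numerator Σ_{t=1}^{7}(z_t−z̄)(z_{t+2}−z̄) = 42.2649
Denominator Σ(z_t−z̄)² = 202.0422
r_2 = 42.2649 / 202.0422 = 0.209

0.209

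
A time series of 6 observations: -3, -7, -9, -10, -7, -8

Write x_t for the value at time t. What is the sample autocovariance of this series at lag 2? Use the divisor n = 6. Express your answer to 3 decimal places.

-1.148

Mean x̄ = (-3 − 7 − 9 − 10 − 7 − 8)/6 = -7.3333
Deviations: 4.3333, 0.3333, -1.6667, -2.6667, 0.3333, -0.6667
Σ_{t=1}^{4}(x_t−x̄)(x_{t+2}−x̄) = -6.8889
γ_2 = -6.8889 / 6 = -1.148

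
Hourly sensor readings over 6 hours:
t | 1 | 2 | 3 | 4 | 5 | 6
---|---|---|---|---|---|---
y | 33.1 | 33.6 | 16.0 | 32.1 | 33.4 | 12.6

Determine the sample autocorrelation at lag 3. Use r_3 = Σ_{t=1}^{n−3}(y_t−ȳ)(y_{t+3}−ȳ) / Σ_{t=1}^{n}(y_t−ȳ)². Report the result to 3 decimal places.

Mean ȳ = (33.1 + 33.6 + 16.0 + 32.1 + 33.4 + 12.6)/6 = 26.8000
Deviations from mean: 6.3000, 6.8000, -10.8000, 5.3000, 6.6000, -14.2000
Numerator Σ_{t=1}^{3}(y_t−ȳ)(y_{t+3}−ȳ) = 231.6300
Denominator Σ(y_t−ȳ)² = 475.8600
r_3 = 231.6300 / 475.8600 = 0.487

0.487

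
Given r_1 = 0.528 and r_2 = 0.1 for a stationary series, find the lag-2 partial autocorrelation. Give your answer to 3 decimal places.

φ_{22} = (r_2 − r_1²) / (1 − r_1²)
r_1² = (0.528)² = 0.278784
Numerator = 0.1 − 0.2788 = -0.1788; denominator = 1 − 0.2788 = 0.7212
φ_{22} = -0.1788 / 0.7212 = -0.248

-0.248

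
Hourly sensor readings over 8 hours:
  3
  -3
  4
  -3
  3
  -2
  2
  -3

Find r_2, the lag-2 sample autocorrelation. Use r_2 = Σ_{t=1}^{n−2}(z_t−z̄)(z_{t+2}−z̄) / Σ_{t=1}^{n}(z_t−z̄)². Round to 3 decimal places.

0.736

Mean z̄ = (3 − 3 + 4 − 3 + 3 − 2 + 2 − 3)/8 = 0.1250
Deviations from mean: 2.8750, -3.1250, 3.8750, -3.1250, 2.8750, -2.1250, 1.8750, -3.1250
Σ(z_t−z̄)(z_{t+2}−z̄) = (11.1406) + (9.7656) + (11.1406) + (6.6406) + (5.3906) + (6.6406) = 50.7188
Denominator Σ(z_t−z̄)² = 68.8750
r_2 = 50.7188 / 68.8750 = 0.736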